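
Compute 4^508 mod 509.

1

4^1 ≡ 4 (mod 509)
4^2 ≡ 4^2 = 16 ≡ 16 (mod 509)
4^4 ≡ 16^2 = 256 ≡ 256 (mod 509)
4^8 ≡ 256^2 = 65536 ≡ 384 (mod 509)
4^16 ≡ 384^2 = 147456 ≡ 355 (mod 509)
4^32 ≡ 355^2 = 126025 ≡ 302 (mod 509)
4^64 ≡ 302^2 = 91204 ≡ 93 (mod 509)
4^128 ≡ 93^2 = 8649 ≡ 505 (mod 509)
4^256 ≡ 505^2 = 255025 ≡ 16 (mod 509)
508 = 256 + 128 + 64 + 32 + 16 + 8 + 4 in binary powers of 2.
So 4^508 ≡ 16 · 505 · 93 · 302 · 355 · 384 · 256 ≡ 1 (mod 509).
Since the result is 1, base 4 gives no evidence that 509 is composite.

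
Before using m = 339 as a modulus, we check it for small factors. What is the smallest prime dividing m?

339 is odd.
Digit sum 15, divisible by 3.

3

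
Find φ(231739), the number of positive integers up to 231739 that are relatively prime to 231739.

Factor: 231739 = 29 · 61 · 131.
φ(231739) = (29−1) · (61−1) · (131−1) = 28 · 60 · 130 = 218400.

218400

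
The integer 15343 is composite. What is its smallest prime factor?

67

15343 is odd.
Digit sum 16, not divisible by 3.
Ends in 3: not divisible by 5.
7: 15343 = 7·2191 + 6
11: 15343 = 11·1394 + 9
13: 15343 = 13·1180 + 3
17: 15343 = 17·902 + 9
19: 15343 = 19·807 + 10
23: 15343 = 23·667 + 2
29: 15343 = 29·529 + 2
31: 15343 = 31·494 + 29
37: 15343 = 37·414 + 25
41: 15343 = 41·374 + 9
43: 15343 = 43·356 + 35
47: 15343 = 47·326 + 21
53: 15343 = 53·289 + 26
59: 15343 = 59·260 + 3
61: 15343 = 61·251 + 32
67: 15343 = 67·229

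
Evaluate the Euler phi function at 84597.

55728

Factor: 84597 = 3 · 163 · 173.
φ(84597) = (3−1) · (163−1) · (173−1) = 2 · 162 · 172 = 55728.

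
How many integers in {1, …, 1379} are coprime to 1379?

1176

Factor: 1379 = 7 · 197.
φ(1379) = (7−1) · (197−1) = 6 · 196 = 1176.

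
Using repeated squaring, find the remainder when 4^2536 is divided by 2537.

4^1 ≡ 4 (mod 2537)
4^2 ≡ 4^2 = 16 ≡ 16 (mod 2537)
4^4 ≡ 16^2 = 256 ≡ 256 (mod 2537)
4^8 ≡ 256^2 = 65536 ≡ 2111 (mod 2537)
4^16 ≡ 2111^2 = 4456321 ≡ 1349 (mod 2537)
4^32 ≡ 1349^2 = 1819801 ≡ 772 (mod 2537)
4^64 ≡ 772^2 = 595984 ≡ 2326 (mod 2537)
4^128 ≡ 2326^2 = 5410276 ≡ 1392 (mod 2537)
4^256 ≡ 1392^2 = 1937664 ≡ 1933 (mod 2537)
4^512 ≡ 1933^2 = 3736489 ≡ 2025 (mod 2537)
4^1024 ≡ 2025^2 = 4100625 ≡ 833 (mod 2537)
4^2048 ≡ 833^2 = 693889 ≡ 1288 (mod 2537)
2536 = 2048 + 256 + 128 + 64 + 32 + 8 in binary powers of 2.
So 4^2536 ≡ 1288 · 1933 · 1392 · 2326 · 772 · 2111 ≡ 317 (mod 2537).
Since 317 ≠ 1, base 4 is a Fermat witness: 2537 is composite.

317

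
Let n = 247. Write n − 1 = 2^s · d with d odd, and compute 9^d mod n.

247 − 1 = 246 = 2^1 · 123, so d = 123.
9^1 ≡ 9 (mod 247)
9^2 ≡ 9^2 = 81 ≡ 81 (mod 247)
9^4 ≡ 81^2 = 6561 ≡ 139 (mod 247)
9^8 ≡ 139^2 = 19321 ≡ 55 (mod 247)
9^16 ≡ 55^2 = 3025 ≡ 61 (mod 247)
9^32 ≡ 61^2 = 3721 ≡ 16 (mod 247)
9^64 ≡ 16^2 = 256 ≡ 9 (mod 247)
123 = 64 + 32 + 16 + 8 + 2 + 1 in binary powers of 2.
So 9^123 ≡ 9 · 16 · 61 · 55 · 81 · 9 ≡ 144 (mod 247).
Squaring chain: 144; never reaches −1, so base 9 is a Miller–Rabin witness that 247 is composite.

144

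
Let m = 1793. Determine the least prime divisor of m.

1793 is odd.
Digit sum 20, not divisible by 3.
Ends in 3: not divisible by 5.
7: 1793 = 7·256 + 1
11: 1793 = 11·163

11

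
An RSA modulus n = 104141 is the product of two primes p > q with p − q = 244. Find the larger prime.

467

Since p = q + 244, we have 104141 = q(q + 244), so q² + 244q − 104141 = 0.
Discriminant: 244² + 4·104141 = 59536 + 416564 = 476100; √476100 = 690.
q = (−244 + 690)/2 = 223, and p = q + 244 = 467.
Check: 223 · 467 = 104141.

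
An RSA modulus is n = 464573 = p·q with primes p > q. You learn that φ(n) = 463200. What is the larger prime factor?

φ(n) = (p−1)(q−1) = n − (p+q) + 1, so p + q = 464573 − 463200 + 1 = 1374.
p and q are the roots of t² − 1374t + 464573 = 0.
Discriminant: 1374² − 4·464573 = 1887876 − 1858292 = 29584; √29584 = 172.
q = (1374 − 172)/2 = 601, p = (1374 + 172)/2 = 773.
Check: 601 · 773 = 464573.

773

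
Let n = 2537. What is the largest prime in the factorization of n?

2537 = 43 · 59
59 is prime.
So 2537 = 43 · 59; the largest prime factor is 59.

59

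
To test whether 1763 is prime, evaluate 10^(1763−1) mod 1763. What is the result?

1330

10^1 ≡ 10 (mod 1763)
10^2 ≡ 10^2 = 100 ≡ 100 (mod 1763)
10^4 ≡ 100^2 = 10000 ≡ 1185 (mod 1763)
10^8 ≡ 1185^2 = 1404225 ≡ 877 (mod 1763)
10^16 ≡ 877^2 = 769129 ≡ 461 (mod 1763)
10^32 ≡ 461^2 = 212521 ≡ 961 (mod 1763)
10^64 ≡ 961^2 = 923521 ≡ 1472 (mod 1763)
10^128 ≡ 1472^2 = 2166784 ≡ 57 (mod 1763)
10^256 ≡ 57^2 = 3249 ≡ 1486 (mod 1763)
10^512 ≡ 1486^2 = 2208196 ≡ 920 (mod 1763)
10^1024 ≡ 920^2 = 846400 ≡ 160 (mod 1763)
1762 = 1024 + 512 + 128 + 64 + 32 + 2 in binary powers of 2.
So 10^1762 ≡ 160 · 920 · 57 · 1472 · 961 · 100 ≡ 1330 (mod 1763).
Since 1330 ≠ 1, base 10 is a Fermat witness: 1763 is composite.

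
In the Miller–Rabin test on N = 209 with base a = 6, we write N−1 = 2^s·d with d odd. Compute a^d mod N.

194

209 − 1 = 208 = 2^4 · 13, so d = 13.
6^1 ≡ 6 (mod 209)
6^2 ≡ 6^2 = 36 ≡ 36 (mod 209)
6^4 ≡ 36^2 = 1296 ≡ 42 (mod 209)
6^8 ≡ 42^2 = 1764 ≡ 92 (mod 209)
13 = 8 + 4 + 1 in binary powers of 2.
So 6^13 ≡ 92 · 42 · 6 ≡ 194 (mod 209).
Squaring chain: 194 → 16 → 47 → 119; never reaches −1, so base 6 is a Miller–Rabin witness that 209 is composite.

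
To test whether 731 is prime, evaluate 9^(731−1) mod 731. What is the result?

9^1 ≡ 9 (mod 731)
9^2 ≡ 9^2 = 81 ≡ 81 (mod 731)
9^4 ≡ 81^2 = 6561 ≡ 713 (mod 731)
9^8 ≡ 713^2 = 508369 ≡ 324 (mod 731)
9^16 ≡ 324^2 = 104976 ≡ 443 (mod 731)
9^32 ≡ 443^2 = 196249 ≡ 341 (mod 731)
9^64 ≡ 341^2 = 116281 ≡ 52 (mod 731)
9^128 ≡ 52^2 = 2704 ≡ 511 (mod 731)
9^256 ≡ 511^2 = 261121 ≡ 154 (mod 731)
9^512 ≡ 154^2 = 23716 ≡ 324 (mod 731)
730 = 512 + 128 + 64 + 16 + 8 + 2 in binary powers of 2.
So 9^730 ≡ 324 · 511 · 52 · 443 · 324 · 81 ≡ 13 (mod 731).
Since 13 ≠ 1, base 9 is a Fermat witness: 731 is composite.

13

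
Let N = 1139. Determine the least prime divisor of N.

1139 is odd.
Digit sum 14, not divisible by 3.
Ends in 9: not divisible by 5.
7: 1139 = 7·162 + 5
11: 1139 = 11·103 + 6
13: 1139 = 13·87 + 8
17: 1139 = 17·67

17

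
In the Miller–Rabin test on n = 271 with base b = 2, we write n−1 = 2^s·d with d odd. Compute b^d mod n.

271 − 1 = 270 = 2^1 · 135, so d = 135.
2^1 ≡ 2 (mod 271)
2^2 ≡ 2^2 = 4 ≡ 4 (mod 271)
2^4 ≡ 4^2 = 16 ≡ 16 (mod 271)
2^8 ≡ 16^2 = 256 ≡ 256 (mod 271)
2^16 ≡ 256^2 = 65536 ≡ 225 (mod 271)
2^32 ≡ 225^2 = 50625 ≡ 219 (mod 271)
2^64 ≡ 219^2 = 47961 ≡ 265 (mod 271)
2^128 ≡ 265^2 = 70225 ≡ 36 (mod 271)
135 = 128 + 4 + 2 + 1 in binary powers of 2.
So 2^135 ≡ 36 · 16 · 4 · 2 ≡ 1 (mod 271).
Since 2^d ≡ 1 (mod 271), base 2 does not prove 271 composite.

1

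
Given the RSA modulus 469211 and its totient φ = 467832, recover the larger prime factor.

773

φ(n) = (p−1)(q−1) = n − (p+q) + 1, so p + q = 469211 − 467832 + 1 = 1380.
p and q are the roots of t² − 1380t + 469211 = 0.
Discriminant: 1380² − 4·469211 = 1904400 − 1876844 = 27556; √27556 = 166.
q = (1380 − 166)/2 = 607, p = (1380 + 166)/2 = 773.
Check: 607 · 773 = 469211.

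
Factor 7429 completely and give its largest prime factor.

7429 = 17 · 437
437 = 19 · 23
23 is prime.
So 7429 = 17 · 19 · 23; the largest prime factor is 23.

23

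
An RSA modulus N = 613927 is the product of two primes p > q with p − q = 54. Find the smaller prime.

757

Since p = q + 54, we have 613927 = q(q + 54), so q² + 54q − 613927 = 0.
Discriminant: 54² + 4·613927 = 2916 + 2455708 = 2458624; √2458624 = 1568.
q = (−54 + 1568)/2 = 757, and p = q + 54 = 811.
Check: 757 · 811 = 613927.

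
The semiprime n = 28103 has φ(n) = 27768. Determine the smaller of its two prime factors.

157

φ(n) = (p−1)(q−1) = n − (p+q) + 1, so p + q = 28103 − 27768 + 1 = 336.
p and q are the roots of t² − 336t + 28103 = 0.
Discriminant: 336² − 4·28103 = 112896 − 112412 = 484; √484 = 22.
q = (336 − 22)/2 = 157, p = (336 + 22)/2 = 179.
Check: 157 · 179 = 28103.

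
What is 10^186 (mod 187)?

10^1 ≡ 10 (mod 187)
10^2 ≡ 10^2 = 100 ≡ 100 (mod 187)
10^4 ≡ 100^2 = 10000 ≡ 89 (mod 187)
10^8 ≡ 89^2 = 7921 ≡ 67 (mod 187)
10^16 ≡ 67^2 = 4489 ≡ 1 (mod 187)
10^32 ≡ 1^2 = 1 ≡ 1 (mod 187)
10^64 ≡ 1^2 = 1 ≡ 1 (mod 187)
10^128 ≡ 1^2 = 1 ≡ 1 (mod 187)
186 = 128 + 32 + 16 + 8 + 2 in binary powers of 2.
So 10^186 ≡ 1 · 1 · 1 · 67 · 100 ≡ 155 (mod 187).
Since 155 ≠ 1, base 10 is a Fermat witness: 187 is composite.

155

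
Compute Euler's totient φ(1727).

Factor: 1727 = 11 · 157.
φ(1727) = (11−1) · (157−1) = 10 · 156 = 1560.

1560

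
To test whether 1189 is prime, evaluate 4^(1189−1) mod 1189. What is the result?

223

4^1 ≡ 4 (mod 1189)
4^2 ≡ 4^2 = 16 ≡ 16 (mod 1189)
4^4 ≡ 16^2 = 256 ≡ 256 (mod 1189)
4^8 ≡ 256^2 = 65536 ≡ 141 (mod 1189)
4^16 ≡ 141^2 = 19881 ≡ 857 (mod 1189)
4^32 ≡ 857^2 = 734449 ≡ 836 (mod 1189)
4^64 ≡ 836^2 = 698896 ≡ 953 (mod 1189)
4^128 ≡ 953^2 = 908209 ≡ 1002 (mod 1189)
4^256 ≡ 1002^2 = 1004004 ≡ 488 (mod 1189)
4^512 ≡ 488^2 = 238144 ≡ 344 (mod 1189)
4^1024 ≡ 344^2 = 118336 ≡ 625 (mod 1189)
1188 = 1024 + 128 + 32 + 4 in binary powers of 2.
So 4^1188 ≡ 625 · 1002 · 836 · 256 ≡ 223 (mod 1189).
Since 223 ≠ 1, base 4 is a Fermat witness: 1189 is composite.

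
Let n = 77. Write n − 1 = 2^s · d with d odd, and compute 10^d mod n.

10

77 − 1 = 76 = 2^2 · 19, so d = 19.
10^1 ≡ 10 (mod 77)
10^2 ≡ 10^2 = 100 ≡ 23 (mod 77)
10^4 ≡ 23^2 = 529 ≡ 67 (mod 77)
10^8 ≡ 67^2 = 4489 ≡ 23 (mod 77)
10^16 ≡ 23^2 = 529 ≡ 67 (mod 77)
19 = 16 + 2 + 1 in binary powers of 2.
So 10^19 ≡ 67 · 23 · 10 ≡ 10 (mod 77).
Squaring chain: 10 → 23; never reaches −1, so base 10 is a Miller–Rabin witness that 77 is composite.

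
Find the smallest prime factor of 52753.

71

52753 is odd.
Digit sum 22, not divisible by 3.
Ends in 3: not divisible by 5.
7: 52753 = 7·7536 + 1
11: 52753 = 11·4795 + 8
13: 52753 = 13·4057 + 12
17: 52753 = 17·3103 + 2
19: 52753 = 19·2776 + 9
23: 52753 = 23·2293 + 14
29: 52753 = 29·1819 + 2
31: 52753 = 31·1701 + 22
37: 52753 = 37·1425 + 28
41: 52753 = 41·1286 + 27
43: 52753 = 43·1226 + 35
47: 52753 = 47·1122 + 19
53: 52753 = 53·995 + 18
59: 52753 = 59·894 + 7
61: 52753 = 61·864 + 49
67: 52753 = 67·787 + 24
71: 52753 = 71·743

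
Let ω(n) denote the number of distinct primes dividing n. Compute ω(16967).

2

16967 = 19^2 · 47
16967 = 19^2 · 47, which has 2 distinct prime factors.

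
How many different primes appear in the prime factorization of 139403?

139403 = 11 · 12673
12673 = 19 · 667
667 = 23 · 29
139403 = 11 · 19 · 23 · 29, which has 4 distinct prime factors.

4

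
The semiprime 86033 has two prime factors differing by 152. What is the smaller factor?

Since p = q + 152, we have 86033 = q(q + 152), so q² + 152q − 86033 = 0.
Discriminant: 152² + 4·86033 = 23104 + 344132 = 367236; √367236 = 606.
q = (−152 + 606)/2 = 227, and p = q + 152 = 379.
Check: 227 · 379 = 86033.

227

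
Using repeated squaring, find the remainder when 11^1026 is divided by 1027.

38

11^1 ≡ 11 (mod 1027)
11^2 ≡ 11^2 = 121 ≡ 121 (mod 1027)
11^4 ≡ 121^2 = 14641 ≡ 263 (mod 1027)
11^8 ≡ 263^2 = 69169 ≡ 360 (mod 1027)
11^16 ≡ 360^2 = 129600 ≡ 198 (mod 1027)
11^32 ≡ 198^2 = 39204 ≡ 178 (mod 1027)
11^64 ≡ 178^2 = 31684 ≡ 874 (mod 1027)
11^128 ≡ 874^2 = 763876 ≡ 815 (mod 1027)
11^256 ≡ 815^2 = 664225 ≡ 783 (mod 1027)
11^512 ≡ 783^2 = 613089 ≡ 997 (mod 1027)
11^1024 ≡ 997^2 = 994009 ≡ 900 (mod 1027)
1026 = 1024 + 2 in binary powers of 2.
So 11^1026 ≡ 900 · 121 ≡ 38 (mod 1027).
Since 38 ≠ 1, base 11 is a Fermat witness: 1027 is composite.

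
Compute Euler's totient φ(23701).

23392

Factor: 23701 = 137 · 173.
φ(23701) = (137−1) · (173−1) = 136 · 172 = 23392.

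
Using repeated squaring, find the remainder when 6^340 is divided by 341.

56

6^1 ≡ 6 (mod 341)
6^2 ≡ 6^2 = 36 ≡ 36 (mod 341)
6^4 ≡ 36^2 = 1296 ≡ 273 (mod 341)
6^8 ≡ 273^2 = 74529 ≡ 191 (mod 341)
6^16 ≡ 191^2 = 36481 ≡ 335 (mod 341)
6^32 ≡ 335^2 = 112225 ≡ 36 (mod 341)
6^64 ≡ 36^2 = 1296 ≡ 273 (mod 341)
6^128 ≡ 273^2 = 74529 ≡ 191 (mod 341)
6^256 ≡ 191^2 = 36481 ≡ 335 (mod 341)
340 = 256 + 64 + 16 + 4 in binary powers of 2.
So 6^340 ≡ 335 · 273 · 335 · 273 ≡ 56 (mod 341).
Since 56 ≠ 1, base 6 is a Fermat witness: 341 is composite.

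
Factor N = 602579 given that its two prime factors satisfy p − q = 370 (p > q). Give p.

983

Since p = q + 370, we have 602579 = q(q + 370), so q² + 370q − 602579 = 0.
Discriminant: 370² + 4·602579 = 136900 + 2410316 = 2547216; √2547216 = 1596.
q = (−370 + 1596)/2 = 613, and p = q + 370 = 983.
Check: 613 · 983 = 602579.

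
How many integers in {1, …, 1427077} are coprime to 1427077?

Factor: 1427077 = 73 · 113 · 173.
φ(1427077) = (73−1) · (113−1) · (173−1) = 72 · 112 · 172 = 1387008.

1387008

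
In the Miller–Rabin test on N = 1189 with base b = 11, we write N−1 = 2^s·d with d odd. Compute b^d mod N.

1189 − 1 = 1188 = 2^2 · 297, so d = 297.
11^1 ≡ 11 (mod 1189)
11^2 ≡ 11^2 = 121 ≡ 121 (mod 1189)
11^4 ≡ 121^2 = 14641 ≡ 373 (mod 1189)
11^8 ≡ 373^2 = 139129 ≡ 16 (mod 1189)
11^16 ≡ 16^2 = 256 ≡ 256 (mod 1189)
11^32 ≡ 256^2 = 65536 ≡ 141 (mod 1189)
11^64 ≡ 141^2 = 19881 ≡ 857 (mod 1189)
11^128 ≡ 857^2 = 734449 ≡ 836 (mod 1189)
11^256 ≡ 836^2 = 698896 ≡ 953 (mod 1189)
297 = 256 + 32 + 8 + 1 in binary powers of 2.
So 11^297 ≡ 953 · 141 · 16 · 11 ≡ 438 (mod 1189).
Squaring chain: 438 → 415; never reaches −1, so base 11 is a Miller–Rabin witness that 1189 is composite.

438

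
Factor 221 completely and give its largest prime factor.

17

221 = 13 · 17
17 is prime.
So 221 = 13 · 17; the largest prime factor is 17.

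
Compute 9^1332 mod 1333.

9^1 ≡ 9 (mod 1333)
9^2 ≡ 9^2 = 81 ≡ 81 (mod 1333)
9^4 ≡ 81^2 = 6561 ≡ 1229 (mod 1333)
9^8 ≡ 1229^2 = 1510441 ≡ 152 (mod 1333)
9^16 ≡ 152^2 = 23104 ≡ 443 (mod 1333)
9^32 ≡ 443^2 = 196249 ≡ 298 (mod 1333)
9^64 ≡ 298^2 = 88804 ≡ 826 (mod 1333)
9^128 ≡ 826^2 = 682276 ≡ 1113 (mod 1333)
9^256 ≡ 1113^2 = 1238769 ≡ 412 (mod 1333)
9^512 ≡ 412^2 = 169744 ≡ 453 (mod 1333)
9^1024 ≡ 453^2 = 205209 ≡ 1260 (mod 1333)
1332 = 1024 + 256 + 32 + 16 + 4 in binary powers of 2.
So 9^1332 ≡ 1260 · 412 · 298 · 443 · 1229 ≡ 250 (mod 1333).
Since 250 ≠ 1, base 9 is a Fermat witness: 1333 is composite.

250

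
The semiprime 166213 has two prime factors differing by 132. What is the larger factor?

479

Since p = q + 132, we have 166213 = q(q + 132), so q² + 132q − 166213 = 0.
Discriminant: 132² + 4·166213 = 17424 + 664852 = 682276; √682276 = 826.
q = (−132 + 826)/2 = 347, and p = q + 132 = 479.
Check: 347 · 479 = 166213.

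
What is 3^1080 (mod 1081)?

768

3^1 ≡ 3 (mod 1081)
3^2 ≡ 3^2 = 9 ≡ 9 (mod 1081)
3^4 ≡ 9^2 = 81 ≡ 81 (mod 1081)
3^8 ≡ 81^2 = 6561 ≡ 75 (mod 1081)
3^16 ≡ 75^2 = 5625 ≡ 220 (mod 1081)
3^32 ≡ 220^2 = 48400 ≡ 836 (mod 1081)
3^64 ≡ 836^2 = 698896 ≡ 570 (mod 1081)
3^128 ≡ 570^2 = 324900 ≡ 600 (mod 1081)
3^256 ≡ 600^2 = 360000 ≡ 27 (mod 1081)
3^512 ≡ 27^2 = 729 ≡ 729 (mod 1081)
3^1024 ≡ 729^2 = 531441 ≡ 670 (mod 1081)
1080 = 1024 + 32 + 16 + 8 in binary powers of 2.
So 3^1080 ≡ 670 · 836 · 220 · 75 ≡ 768 (mod 1081).
Since 768 ≠ 1, base 3 is a Fermat witness: 1081 is composite.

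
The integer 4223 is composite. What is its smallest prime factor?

41

4223 is odd.
Digit sum 11, not divisible by 3.
Ends in 3: not divisible by 5.
7: 4223 = 7·603 + 2
11: 4223 = 11·383 + 10
13: 4223 = 13·324 + 11
17: 4223 = 17·248 + 7
19: 4223 = 19·222 + 5
23: 4223 = 23·183 + 14
29: 4223 = 29·145 + 18
31: 4223 = 31·136 + 7
37: 4223 = 37·114 + 5
41: 4223 = 41·103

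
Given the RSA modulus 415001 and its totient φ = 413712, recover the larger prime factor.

677

φ(n) = (p−1)(q−1) = n − (p+q) + 1, so p + q = 415001 − 413712 + 1 = 1290.
p and q are the roots of t² − 1290t + 415001 = 0.
Discriminant: 1290² − 4·415001 = 1664100 − 1660004 = 4096; √4096 = 64.
q = (1290 − 64)/2 = 613, p = (1290 + 64)/2 = 677.
Check: 613 · 677 = 415001.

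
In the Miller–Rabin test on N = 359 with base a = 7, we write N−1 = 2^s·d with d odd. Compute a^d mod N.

359 − 1 = 358 = 2^1 · 179, so d = 179.
7^1 ≡ 7 (mod 359)
7^2 ≡ 7^2 = 49 ≡ 49 (mod 359)
7^4 ≡ 49^2 = 2401 ≡ 247 (mod 359)
7^8 ≡ 247^2 = 61009 ≡ 338 (mod 359)
7^16 ≡ 338^2 = 114244 ≡ 82 (mod 359)
7^32 ≡ 82^2 = 6724 ≡ 262 (mod 359)
7^64 ≡ 262^2 = 68644 ≡ 75 (mod 359)
7^128 ≡ 75^2 = 5625 ≡ 240 (mod 359)
179 = 128 + 32 + 16 + 2 + 1 in binary powers of 2.
So 7^179 ≡ 240 · 262 · 82 · 49 · 7 ≡ 358 (mod 359).
Since 7^d ≡ 358 (mod 359), base 7 does not prove 359 composite.

358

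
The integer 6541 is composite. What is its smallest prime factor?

31

6541 is odd.
Digit sum 16, not divisible by 3.
Ends in 1: not divisible by 5.
7: 6541 = 7·934 + 3
11: 6541 = 11·594 + 7
13: 6541 = 13·503 + 2
17: 6541 = 17·384 + 13
19: 6541 = 19·344 + 5
23: 6541 = 23·284 + 9
29: 6541 = 29·225 + 16
31: 6541 = 31·211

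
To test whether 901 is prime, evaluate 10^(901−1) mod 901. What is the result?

10^1 ≡ 10 (mod 901)
10^2 ≡ 10^2 = 100 ≡ 100 (mod 901)
10^4 ≡ 100^2 = 10000 ≡ 89 (mod 901)
10^8 ≡ 89^2 = 7921 ≡ 713 (mod 901)
10^16 ≡ 713^2 = 508369 ≡ 205 (mod 901)
10^32 ≡ 205^2 = 42025 ≡ 579 (mod 901)
10^64 ≡ 579^2 = 335241 ≡ 69 (mod 901)
10^128 ≡ 69^2 = 4761 ≡ 256 (mod 901)
10^256 ≡ 256^2 = 65536 ≡ 664 (mod 901)
10^512 ≡ 664^2 = 440896 ≡ 307 (mod 901)
900 = 512 + 256 + 128 + 4 in binary powers of 2.
So 10^900 ≡ 307 · 664 · 256 · 89 ≡ 735 (mod 901).
Since 735 ≠ 1, base 10 is a Fermat witness: 901 is composite.

735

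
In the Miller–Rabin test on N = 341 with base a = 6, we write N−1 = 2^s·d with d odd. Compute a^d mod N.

341 − 1 = 340 = 2^2 · 85, so d = 85.
6^1 ≡ 6 (mod 341)
6^2 ≡ 6^2 = 36 ≡ 36 (mod 341)
6^4 ≡ 36^2 = 1296 ≡ 273 (mod 341)
6^8 ≡ 273^2 = 74529 ≡ 191 (mod 341)
6^16 ≡ 191^2 = 36481 ≡ 335 (mod 341)
6^32 ≡ 335^2 = 112225 ≡ 36 (mod 341)
6^64 ≡ 36^2 = 1296 ≡ 273 (mod 341)
85 = 64 + 16 + 4 + 1 in binary powers of 2.
So 6^85 ≡ 273 · 335 · 273 · 6 ≡ 285 (mod 341).
Squaring chain: 285 → 67; never reaches −1, so base 6 is a Miller–Rabin witness that 341 is composite.

285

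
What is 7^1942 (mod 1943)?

1387

7^1 ≡ 7 (mod 1943)
7^2 ≡ 7^2 = 49 ≡ 49 (mod 1943)
7^4 ≡ 49^2 = 2401 ≡ 458 (mod 1943)
7^8 ≡ 458^2 = 209764 ≡ 1863 (mod 1943)
7^16 ≡ 1863^2 = 3470769 ≡ 571 (mod 1943)
7^32 ≡ 571^2 = 326041 ≡ 1560 (mod 1943)
7^64 ≡ 1560^2 = 2433600 ≡ 964 (mod 1943)
7^128 ≡ 964^2 = 929296 ≡ 542 (mod 1943)
7^256 ≡ 542^2 = 293764 ≡ 371 (mod 1943)
7^512 ≡ 371^2 = 137641 ≡ 1631 (mod 1943)
7^1024 ≡ 1631^2 = 2660161 ≡ 194 (mod 1943)
1942 = 1024 + 512 + 256 + 128 + 16 + 4 + 2 in binary powers of 2.
So 7^1942 ≡ 194 · 1631 · 371 · 542 · 571 · 458 · 49 ≡ 1387 (mod 1943).
Since 1387 ≠ 1, base 7 is a Fermat witness: 1943 is composite.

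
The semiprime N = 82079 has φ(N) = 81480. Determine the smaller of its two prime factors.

φ(n) = (p−1)(q−1) = n − (p+q) + 1, so p + q = 82079 − 81480 + 1 = 600.
p and q are the roots of t² − 600t + 82079 = 0.
Discriminant: 600² − 4·82079 = 360000 − 328316 = 31684; √31684 = 178.
q = (600 − 178)/2 = 211, p = (600 + 178)/2 = 389.
Check: 211 · 389 = 82079.

211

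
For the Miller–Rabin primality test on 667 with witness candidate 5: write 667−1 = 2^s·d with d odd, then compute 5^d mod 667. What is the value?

332

667 − 1 = 666 = 2^1 · 333, so d = 333.
5^1 ≡ 5 (mod 667)
5^2 ≡ 5^2 = 25 ≡ 25 (mod 667)
5^4 ≡ 25^2 = 625 ≡ 625 (mod 667)
5^8 ≡ 625^2 = 390625 ≡ 430 (mod 667)
5^16 ≡ 430^2 = 184900 ≡ 141 (mod 667)
5^32 ≡ 141^2 = 19881 ≡ 538 (mod 667)
5^64 ≡ 538^2 = 289444 ≡ 633 (mod 667)
5^128 ≡ 633^2 = 400689 ≡ 489 (mod 667)
5^256 ≡ 489^2 = 239121 ≡ 335 (mod 667)
333 = 256 + 64 + 8 + 4 + 1 in binary powers of 2.
So 5^333 ≡ 335 · 633 · 430 · 625 · 5 ≡ 332 (mod 667).
Squaring chain: 332; never reaches −1, so base 5 is a Miller–Rabin witness that 667 is composite.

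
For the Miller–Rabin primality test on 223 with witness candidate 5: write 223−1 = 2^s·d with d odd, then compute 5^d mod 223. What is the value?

223 − 1 = 222 = 2^1 · 111, so d = 111.
5^1 ≡ 5 (mod 223)
5^2 ≡ 5^2 = 25 ≡ 25 (mod 223)
5^4 ≡ 25^2 = 625 ≡ 179 (mod 223)
5^8 ≡ 179^2 = 32041 ≡ 152 (mod 223)
5^16 ≡ 152^2 = 23104 ≡ 135 (mod 223)
5^32 ≡ 135^2 = 18225 ≡ 162 (mod 223)
5^64 ≡ 162^2 = 26244 ≡ 153 (mod 223)
111 = 64 + 32 + 8 + 4 + 2 + 1 in binary powers of 2.
So 5^111 ≡ 153 · 162 · 152 · 179 · 25 · 5 ≡ 222 (mod 223).
Since 5^d ≡ 222 (mod 223), base 5 does not prove 223 composite.

222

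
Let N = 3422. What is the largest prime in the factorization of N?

59

3422 = 2 · 1711
1711 = 29 · 59
59 is prime.
So 3422 = 2 · 29 · 59; the largest prime factor is 59.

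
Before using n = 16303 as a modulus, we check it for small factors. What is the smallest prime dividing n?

16303 is odd.
Digit sum 13, not divisible by 3.
Ends in 3: not divisible by 5.
7: 16303 = 7·2329

7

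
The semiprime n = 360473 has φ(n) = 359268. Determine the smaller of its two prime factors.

φ(n) = (p−1)(q−1) = n − (p+q) + 1, so p + q = 360473 − 359268 + 1 = 1206.
p and q are the roots of t² − 1206t + 360473 = 0.
Discriminant: 1206² − 4·360473 = 1454436 − 1441892 = 12544; √12544 = 112.
q = (1206 − 112)/2 = 547, p = (1206 + 112)/2 = 659.
Check: 547 · 659 = 360473.

547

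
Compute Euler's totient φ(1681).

Factor: 1681 = 41^2.
φ(1681) = 41^1·(41−1) = 1640.

1640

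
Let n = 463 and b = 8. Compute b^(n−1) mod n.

1

8^1 ≡ 8 (mod 463)
8^2 ≡ 8^2 = 64 ≡ 64 (mod 463)
8^4 ≡ 64^2 = 4096 ≡ 392 (mod 463)
8^8 ≡ 392^2 = 153664 ≡ 411 (mod 463)
8^16 ≡ 411^2 = 168921 ≡ 389 (mod 463)
8^32 ≡ 389^2 = 151321 ≡ 383 (mod 463)
8^64 ≡ 383^2 = 146689 ≡ 381 (mod 463)
8^128 ≡ 381^2 = 145161 ≡ 242 (mod 463)
8^256 ≡ 242^2 = 58564 ≡ 226 (mod 463)
462 = 256 + 128 + 64 + 8 + 4 + 2 in binary powers of 2.
So 8^462 ≡ 226 · 242 · 381 · 411 · 392 · 64 ≡ 1 (mod 463).
Since the result is 1, base 8 gives no evidence that 463 is composite.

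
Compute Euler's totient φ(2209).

Factor: 2209 = 47^2.
φ(2209) = 47^1·(47−1) = 2162.

2162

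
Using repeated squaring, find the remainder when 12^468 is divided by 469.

12^1 ≡ 12 (mod 469)
12^2 ≡ 12^2 = 144 ≡ 144 (mod 469)
12^4 ≡ 144^2 = 20736 ≡ 100 (mod 469)
12^8 ≡ 100^2 = 10000 ≡ 151 (mod 469)
12^16 ≡ 151^2 = 22801 ≡ 289 (mod 469)
12^32 ≡ 289^2 = 83521 ≡ 39 (mod 469)
12^64 ≡ 39^2 = 1521 ≡ 114 (mod 469)
12^128 ≡ 114^2 = 12996 ≡ 333 (mod 469)
12^256 ≡ 333^2 = 110889 ≡ 205 (mod 469)
468 = 256 + 128 + 64 + 16 + 4 in binary powers of 2.
So 12^468 ≡ 205 · 333 · 114 · 289 · 100 ≡ 330 (mod 469).
Since 330 ≠ 1, base 12 is a Fermat witness: 469 is composite.

330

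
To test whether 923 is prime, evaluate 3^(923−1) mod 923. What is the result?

432

3^1 ≡ 3 (mod 923)
3^2 ≡ 3^2 = 9 ≡ 9 (mod 923)
3^4 ≡ 9^2 = 81 ≡ 81 (mod 923)
3^8 ≡ 81^2 = 6561 ≡ 100 (mod 923)
3^16 ≡ 100^2 = 10000 ≡ 770 (mod 923)
3^32 ≡ 770^2 = 592900 ≡ 334 (mod 923)
3^64 ≡ 334^2 = 111556 ≡ 796 (mod 923)
3^128 ≡ 796^2 = 633616 ≡ 438 (mod 923)
3^256 ≡ 438^2 = 191844 ≡ 783 (mod 923)
3^512 ≡ 783^2 = 613089 ≡ 217 (mod 923)
922 = 512 + 256 + 128 + 16 + 8 + 2 in binary powers of 2.
So 3^922 ≡ 217 · 783 · 438 · 770 · 100 · 9 ≡ 432 (mod 923).
Since 432 ≠ 1, base 3 is a Fermat witness: 923 is composite.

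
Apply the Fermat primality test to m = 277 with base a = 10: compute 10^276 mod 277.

10^1 ≡ 10 (mod 277)
10^2 ≡ 10^2 = 100 ≡ 100 (mod 277)
10^4 ≡ 100^2 = 10000 ≡ 28 (mod 277)
10^8 ≡ 28^2 = 784 ≡ 230 (mod 277)
10^16 ≡ 230^2 = 52900 ≡ 270 (mod 277)
10^32 ≡ 270^2 = 72900 ≡ 49 (mod 277)
10^64 ≡ 49^2 = 2401 ≡ 185 (mod 277)
10^128 ≡ 185^2 = 34225 ≡ 154 (mod 277)
10^256 ≡ 154^2 = 23716 ≡ 171 (mod 277)
276 = 256 + 16 + 4 in binary powers of 2.
So 10^276 ≡ 171 · 270 · 28 ≡ 1 (mod 277).
Since the result is 1, base 10 gives no evidence that 277 is composite.

1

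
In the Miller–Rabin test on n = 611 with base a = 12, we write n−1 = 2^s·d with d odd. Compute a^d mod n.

611 − 1 = 610 = 2^1 · 305, so d = 305.
12^1 ≡ 12 (mod 611)
12^2 ≡ 12^2 = 144 ≡ 144 (mod 611)
12^4 ≡ 144^2 = 20736 ≡ 573 (mod 611)
12^8 ≡ 573^2 = 328329 ≡ 222 (mod 611)
12^16 ≡ 222^2 = 49284 ≡ 404 (mod 611)
12^32 ≡ 404^2 = 163216 ≡ 79 (mod 611)
12^64 ≡ 79^2 = 6241 ≡ 131 (mod 611)
12^128 ≡ 131^2 = 17161 ≡ 53 (mod 611)
12^256 ≡ 53^2 = 2809 ≡ 365 (mod 611)
305 = 256 + 32 + 16 + 1 in binary powers of 2.
So 12^305 ≡ 365 · 79 · 404 · 12 ≡ 168 (mod 611).
Squaring chain: 168; never reaches −1, so base 12 is a Miller–Rabin witness that 611 is composite.

168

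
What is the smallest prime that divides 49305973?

49305973 is odd.
Digit sum 40, not divisible by 3.
Ends in 3: not divisible by 5.
7: 49305973 = 7·7043710 + 3
11: 49305973 = 11·4482361 + 2
13: 49305973 = 13·3792767 + 2
17: 49305973 = 17·2900351 + 6
19: 49305973 = 19·2595051 + 4
23: 49305973 = 23·2143737 + 22
29: 49305973 = 29·1700205 + 28
31: 49305973 = 31·1590515 + 8
37: 49305973 = 37·1332593 + 32
41: 49305973 = 41·1202584 + 29
43: 49305973 = 43·1146650 + 23
47: 49305973 = 47·1049063 + 12
53: 49305973 = 53·930301 + 20
59: 49305973 = 59·835694 + 27
61: 49305973 = 61·808294 + 39
67: 49305973 = 67·735910 + 3
71: 49305973 = 71·694450 + 23
73: 49305973 = 73·675424 + 21
79: 49305973 = 79·624126 + 19
83: 49305973 = 83·594047 + 72
89: 49305973 = 89·553999 + 62
97: 49305973 = 97·508309

97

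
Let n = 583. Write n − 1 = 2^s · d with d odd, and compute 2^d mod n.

233

583 − 1 = 582 = 2^1 · 291, so d = 291.
2^1 ≡ 2 (mod 583)
2^2 ≡ 2^2 = 4 ≡ 4 (mod 583)
2^4 ≡ 4^2 = 16 ≡ 16 (mod 583)
2^8 ≡ 16^2 = 256 ≡ 256 (mod 583)
2^16 ≡ 256^2 = 65536 ≡ 240 (mod 583)
2^32 ≡ 240^2 = 57600 ≡ 466 (mod 583)
2^64 ≡ 466^2 = 217156 ≡ 280 (mod 583)
2^128 ≡ 280^2 = 78400 ≡ 278 (mod 583)
2^256 ≡ 278^2 = 77284 ≡ 328 (mod 583)
291 = 256 + 32 + 2 + 1 in binary powers of 2.
So 2^291 ≡ 328 · 466 · 4 · 2 ≡ 233 (mod 583).
Squaring chain: 233; never reaches −1, so base 2 is a Miller–Rabin witness that 583 is composite.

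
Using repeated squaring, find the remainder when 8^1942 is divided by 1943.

8^1 ≡ 8 (mod 1943)
8^2 ≡ 8^2 = 64 ≡ 64 (mod 1943)
8^4 ≡ 64^2 = 4096 ≡ 210 (mod 1943)
8^8 ≡ 210^2 = 44100 ≡ 1354 (mod 1943)
8^16 ≡ 1354^2 = 1833316 ≡ 1067 (mod 1943)
8^32 ≡ 1067^2 = 1138489 ≡ 1834 (mod 1943)
8^64 ≡ 1834^2 = 3363556 ≡ 223 (mod 1943)
8^128 ≡ 223^2 = 49729 ≡ 1154 (mod 1943)
8^256 ≡ 1154^2 = 1331716 ≡ 761 (mod 1943)
8^512 ≡ 761^2 = 579121 ≡ 107 (mod 1943)
8^1024 ≡ 107^2 = 11449 ≡ 1734 (mod 1943)
1942 = 1024 + 512 + 256 + 128 + 16 + 4 + 2 in binary powers of 2.
So 8^1942 ≡ 1734 · 107 · 761 · 1154 · 1067 · 210 · 64 ≡ 1715 (mod 1943).
Since 1715 ≠ 1, base 8 is a Fermat witness: 1943 is composite.

1715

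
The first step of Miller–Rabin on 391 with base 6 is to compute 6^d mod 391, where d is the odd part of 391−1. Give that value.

391 − 1 = 390 = 2^1 · 195, so d = 195.
6^1 ≡ 6 (mod 391)
6^2 ≡ 6^2 = 36 ≡ 36 (mod 391)
6^4 ≡ 36^2 = 1296 ≡ 123 (mod 391)
6^8 ≡ 123^2 = 15129 ≡ 271 (mod 391)
6^16 ≡ 271^2 = 73441 ≡ 324 (mod 391)
6^32 ≡ 324^2 = 104976 ≡ 188 (mod 391)
6^64 ≡ 188^2 = 35344 ≡ 154 (mod 391)
6^128 ≡ 154^2 = 23716 ≡ 256 (mod 391)
195 = 128 + 64 + 2 + 1 in binary powers of 2.
So 6^195 ≡ 256 · 154 · 36 · 6 ≡ 386 (mod 391).
Squaring chain: 386; never reaches −1, so base 6 is a Miller–Rabin witness that 391 is composite.

386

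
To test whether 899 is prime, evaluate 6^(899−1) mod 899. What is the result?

6^1 ≡ 6 (mod 899)
6^2 ≡ 6^2 = 36 ≡ 36 (mod 899)
6^4 ≡ 36^2 = 1296 ≡ 397 (mod 899)
6^8 ≡ 397^2 = 157609 ≡ 284 (mod 899)
6^16 ≡ 284^2 = 80656 ≡ 645 (mod 899)
6^32 ≡ 645^2 = 416025 ≡ 687 (mod 899)
6^64 ≡ 687^2 = 471969 ≡ 893 (mod 899)
6^128 ≡ 893^2 = 797449 ≡ 36 (mod 899)
6^256 ≡ 36^2 = 1296 ≡ 397 (mod 899)
6^512 ≡ 397^2 = 157609 ≡ 284 (mod 899)
898 = 512 + 256 + 128 + 2 in binary powers of 2.
So 6^898 ≡ 284 · 397 · 36 · 36 ≡ 645 (mod 899).
Since 645 ≠ 1, base 6 is a Fermat witness: 899 is composite.

645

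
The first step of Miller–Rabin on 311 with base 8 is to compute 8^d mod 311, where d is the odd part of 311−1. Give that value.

311 − 1 = 310 = 2^1 · 155, so d = 155.
8^1 ≡ 8 (mod 311)
8^2 ≡ 8^2 = 64 ≡ 64 (mod 311)
8^4 ≡ 64^2 = 4096 ≡ 53 (mod 311)
8^8 ≡ 53^2 = 2809 ≡ 10 (mod 311)
8^16 ≡ 10^2 = 100 ≡ 100 (mod 311)
8^32 ≡ 100^2 = 10000 ≡ 48 (mod 311)
8^64 ≡ 48^2 = 2304 ≡ 127 (mod 311)
8^128 ≡ 127^2 = 16129 ≡ 268 (mod 311)
155 = 128 + 16 + 8 + 2 + 1 in binary powers of 2.
So 8^155 ≡ 268 · 100 · 10 · 64 · 8 ≡ 1 (mod 311).
Since 8^d ≡ 1 (mod 311), base 8 does not prove 311 composite.

1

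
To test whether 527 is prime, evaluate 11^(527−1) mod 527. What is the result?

485

11^1 ≡ 11 (mod 527)
11^2 ≡ 11^2 = 121 ≡ 121 (mod 527)
11^4 ≡ 121^2 = 14641 ≡ 412 (mod 527)
11^8 ≡ 412^2 = 169744 ≡ 50 (mod 527)
11^16 ≡ 50^2 = 2500 ≡ 392 (mod 527)
11^32 ≡ 392^2 = 153664 ≡ 307 (mod 527)
11^64 ≡ 307^2 = 94249 ≡ 443 (mod 527)
11^128 ≡ 443^2 = 196249 ≡ 205 (mod 527)
11^256 ≡ 205^2 = 42025 ≡ 392 (mod 527)
11^512 ≡ 392^2 = 153664 ≡ 307 (mod 527)
526 = 512 + 8 + 4 + 2 in binary powers of 2.
So 11^526 ≡ 307 · 50 · 412 · 121 ≡ 485 (mod 527).
Since 485 ≠ 1, base 11 is a Fermat witness: 527 is composite.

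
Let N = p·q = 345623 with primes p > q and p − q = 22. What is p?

599

Since p = q + 22, we have 345623 = q(q + 22), so q² + 22q − 345623 = 0.
Discriminant: 22² + 4·345623 = 484 + 1382492 = 1382976; √1382976 = 1176.
q = (−22 + 1176)/2 = 577, and p = q + 22 = 599.
Check: 577 · 599 = 345623.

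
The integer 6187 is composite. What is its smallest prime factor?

6187 is odd.
Digit sum 22, not divisible by 3.
Ends in 7: not divisible by 5.
7: 6187 = 7·883 + 6
11: 6187 = 11·562 + 5
13: 6187 = 13·475 + 12
17: 6187 = 17·363 + 16
19: 6187 = 19·325 + 12
23: 6187 = 23·269

23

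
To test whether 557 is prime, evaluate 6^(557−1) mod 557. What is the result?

6^1 ≡ 6 (mod 557)
6^2 ≡ 6^2 = 36 ≡ 36 (mod 557)
6^4 ≡ 36^2 = 1296 ≡ 182 (mod 557)
6^8 ≡ 182^2 = 33124 ≡ 261 (mod 557)
6^16 ≡ 261^2 = 68121 ≡ 167 (mod 557)
6^32 ≡ 167^2 = 27889 ≡ 39 (mod 557)
6^64 ≡ 39^2 = 1521 ≡ 407 (mod 557)
6^128 ≡ 407^2 = 165649 ≡ 220 (mod 557)
6^256 ≡ 220^2 = 48400 ≡ 498 (mod 557)
6^512 ≡ 498^2 = 248004 ≡ 139 (mod 557)
556 = 512 + 32 + 8 + 4 in binary powers of 2.
So 6^556 ≡ 139 · 39 · 261 · 182 ≡ 1 (mod 557).
Since the result is 1, base 6 gives no evidence that 557 is composite.

1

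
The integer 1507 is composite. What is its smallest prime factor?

11

1507 is odd.
Digit sum 13, not divisible by 3.
Ends in 7: not divisible by 5.
7: 1507 = 7·215 + 2
11: 1507 = 11·137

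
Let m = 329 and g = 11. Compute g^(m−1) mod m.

11^1 ≡ 11 (mod 329)
11^2 ≡ 11^2 = 121 ≡ 121 (mod 329)
11^4 ≡ 121^2 = 14641 ≡ 165 (mod 329)
11^8 ≡ 165^2 = 27225 ≡ 247 (mod 329)
11^16 ≡ 247^2 = 61009 ≡ 144 (mod 329)
11^32 ≡ 144^2 = 20736 ≡ 9 (mod 329)
11^64 ≡ 9^2 = 81 ≡ 81 (mod 329)
11^128 ≡ 81^2 = 6561 ≡ 310 (mod 329)
11^256 ≡ 310^2 = 96100 ≡ 32 (mod 329)
328 = 256 + 64 + 8 in binary powers of 2.
So 11^328 ≡ 32 · 81 · 247 ≡ 319 (mod 329).
Since 319 ≠ 1, base 11 is a Fermat witness: 329 is composite.

319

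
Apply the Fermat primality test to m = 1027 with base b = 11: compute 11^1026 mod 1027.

11^1 ≡ 11 (mod 1027)
11^2 ≡ 11^2 = 121 ≡ 121 (mod 1027)
11^4 ≡ 121^2 = 14641 ≡ 263 (mod 1027)
11^8 ≡ 263^2 = 69169 ≡ 360 (mod 1027)
11^16 ≡ 360^2 = 129600 ≡ 198 (mod 1027)
11^32 ≡ 198^2 = 39204 ≡ 178 (mod 1027)
11^64 ≡ 178^2 = 31684 ≡ 874 (mod 1027)
11^128 ≡ 874^2 = 763876 ≡ 815 (mod 1027)
11^256 ≡ 815^2 = 664225 ≡ 783 (mod 1027)
11^512 ≡ 783^2 = 613089 ≡ 997 (mod 1027)
11^1024 ≡ 997^2 = 994009 ≡ 900 (mod 1027)
1026 = 1024 + 2 in binary powers of 2.
So 11^1026 ≡ 900 · 121 ≡ 38 (mod 1027).
Since 38 ≠ 1, base 11 is a Fermat witness: 1027 is composite.

38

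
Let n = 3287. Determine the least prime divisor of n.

19

3287 is odd.
Digit sum 20, not divisible by 3.
Ends in 7: not divisible by 5.
7: 3287 = 7·469 + 4
11: 3287 = 11·298 + 9
13: 3287 = 13·252 + 11
17: 3287 = 17·193 + 6
19: 3287 = 19·173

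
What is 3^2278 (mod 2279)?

3^1 ≡ 3 (mod 2279)
3^2 ≡ 3^2 = 9 ≡ 9 (mod 2279)
3^4 ≡ 9^2 = 81 ≡ 81 (mod 2279)
3^8 ≡ 81^2 = 6561 ≡ 2003 (mod 2279)
3^16 ≡ 2003^2 = 4012009 ≡ 969 (mod 2279)
3^32 ≡ 969^2 = 938961 ≡ 13 (mod 2279)
3^64 ≡ 13^2 = 169 ≡ 169 (mod 2279)
3^128 ≡ 169^2 = 28561 ≡ 1213 (mod 2279)
3^256 ≡ 1213^2 = 1471369 ≡ 1414 (mod 2279)
3^512 ≡ 1414^2 = 1999396 ≡ 713 (mod 2279)
3^1024 ≡ 713^2 = 508369 ≡ 152 (mod 2279)
3^2048 ≡ 152^2 = 23104 ≡ 314 (mod 2279)
2278 = 2048 + 128 + 64 + 32 + 4 + 2 in binary powers of 2.
So 3^2278 ≡ 314 · 1213 · 169 · 13 · 81 · 9 ≡ 1257 (mod 2279).
Since 1257 ≠ 1, base 3 is a Fermat witness: 2279 is composite.

1257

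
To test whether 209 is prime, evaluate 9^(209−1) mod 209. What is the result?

9^1 ≡ 9 (mod 209)
9^2 ≡ 9^2 = 81 ≡ 81 (mod 209)
9^4 ≡ 81^2 = 6561 ≡ 82 (mod 209)
9^8 ≡ 82^2 = 6724 ≡ 36 (mod 209)
9^16 ≡ 36^2 = 1296 ≡ 42 (mod 209)
9^32 ≡ 42^2 = 1764 ≡ 92 (mod 209)
9^64 ≡ 92^2 = 8464 ≡ 104 (mod 209)
9^128 ≡ 104^2 = 10816 ≡ 157 (mod 209)
208 = 128 + 64 + 16 in binary powers of 2.
So 9^208 ≡ 157 · 104 · 42 ≡ 47 (mod 209).
Since 47 ≠ 1, base 9 is a Fermat witness: 209 is composite.

47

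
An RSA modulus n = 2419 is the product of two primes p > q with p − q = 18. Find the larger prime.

Since p = q + 18, we have 2419 = q(q + 18), so q² + 18q − 2419 = 0.
Discriminant: 18² + 4·2419 = 324 + 9676 = 10000; √10000 = 100.
q = (−18 + 100)/2 = 41, and p = q + 18 = 59.
Check: 41 · 59 = 2419.

59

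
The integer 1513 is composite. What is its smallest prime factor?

17

1513 is odd.
Digit sum 10, not divisible by 3.
Ends in 3: not divisible by 5.
7: 1513 = 7·216 + 1
11: 1513 = 11·137 + 6
13: 1513 = 13·116 + 5
17: 1513 = 17·89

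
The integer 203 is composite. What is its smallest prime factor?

7

203 is odd.
Digit sum 5, not divisible by 3.
Ends in 3: not divisible by 5.
7: 203 = 7·29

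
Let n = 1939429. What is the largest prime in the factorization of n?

53

1939429 = 23 · 84323
84323 = 37 · 2279
2279 = 43 · 53
53 is prime.
So 1939429 = 23 · 37 · 43 · 53; the largest prime factor is 53.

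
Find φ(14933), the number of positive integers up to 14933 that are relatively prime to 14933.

14688

Factor: 14933 = 109 · 137.
φ(14933) = (109−1) · (137−1) = 108 · 136 = 14688.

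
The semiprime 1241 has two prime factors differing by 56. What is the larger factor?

73

Since p = q + 56, we have 1241 = q(q + 56), so q² + 56q − 1241 = 0.
Discriminant: 56² + 4·1241 = 3136 + 4964 = 8100; √8100 = 90.
q = (−56 + 90)/2 = 17, and p = q + 56 = 73.
Check: 17 · 73 = 1241.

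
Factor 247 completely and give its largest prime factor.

19

247 = 13 · 19
19 is prime.
So 247 = 13 · 19; the largest prime factor is 19.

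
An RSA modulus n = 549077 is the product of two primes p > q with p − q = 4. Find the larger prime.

Since p = q + 4, we have 549077 = q(q + 4), so q² + 4q − 549077 = 0.
Discriminant: 4² + 4·549077 = 16 + 2196308 = 2196324; √2196324 = 1482.
q = (−4 + 1482)/2 = 739, and p = q + 4 = 743.
Check: 739 · 743 = 549077.

743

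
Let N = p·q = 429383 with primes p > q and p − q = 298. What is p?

Since p = q + 298, we have 429383 = q(q + 298), so q² + 298q − 429383 = 0.
Discriminant: 298² + 4·429383 = 88804 + 1717532 = 1806336; √1806336 = 1344.
q = (−298 + 1344)/2 = 523, and p = q + 298 = 821.
Check: 523 · 821 = 429383.

821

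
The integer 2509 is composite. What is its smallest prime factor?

13

2509 is odd.
Digit sum 16, not divisible by 3.
Ends in 9: not divisible by 5.
7: 2509 = 7·358 + 3
11: 2509 = 11·228 + 1
13: 2509 = 13·193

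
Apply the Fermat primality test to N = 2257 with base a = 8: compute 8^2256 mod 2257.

1925

8^1 ≡ 8 (mod 2257)
8^2 ≡ 8^2 = 64 ≡ 64 (mod 2257)
8^4 ≡ 64^2 = 4096 ≡ 1839 (mod 2257)
8^8 ≡ 1839^2 = 3381921 ≡ 935 (mod 2257)
8^16 ≡ 935^2 = 874225 ≡ 766 (mod 2257)
8^32 ≡ 766^2 = 586756 ≡ 2193 (mod 2257)
8^64 ≡ 2193^2 = 4809249 ≡ 1839 (mod 2257)
8^128 ≡ 1839^2 = 3381921 ≡ 935 (mod 2257)
8^256 ≡ 935^2 = 874225 ≡ 766 (mod 2257)
8^512 ≡ 766^2 = 586756 ≡ 2193 (mod 2257)
8^1024 ≡ 2193^2 = 4809249 ≡ 1839 (mod 2257)
8^2048 ≡ 1839^2 = 3381921 ≡ 935 (mod 2257)
2256 = 2048 + 128 + 64 + 16 in binary powers of 2.
So 8^2256 ≡ 935 · 935 · 1839 · 766 ≡ 1925 (mod 2257).
Since 1925 ≠ 1, base 8 is a Fermat witness: 2257 is composite.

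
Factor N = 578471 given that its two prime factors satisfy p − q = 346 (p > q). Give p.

Since p = q + 346, we have 578471 = q(q + 346), so q² + 346q − 578471 = 0.
Discriminant: 346² + 4·578471 = 119716 + 2313884 = 2433600; √2433600 = 1560.
q = (−346 + 1560)/2 = 607, and p = q + 346 = 953.
Check: 607 · 953 = 578471.

953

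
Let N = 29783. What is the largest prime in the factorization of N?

29783 = 13 · 2291
2291 = 29 · 79
79 is prime.
So 29783 = 13 · 29 · 79; the largest prime factor is 79.

79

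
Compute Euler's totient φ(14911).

12960

Factor: 14911 = 13 · 31 · 37.
φ(14911) = (13−1) · (31−1) · (37−1) = 12 · 30 · 36 = 12960.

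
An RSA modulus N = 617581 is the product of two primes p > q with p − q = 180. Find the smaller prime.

Since p = q + 180, we have 617581 = q(q + 180), so q² + 180q − 617581 = 0.
Discriminant: 180² + 4·617581 = 32400 + 2470324 = 2502724; √2502724 = 1582.
q = (−180 + 1582)/2 = 701, and p = q + 180 = 881.
Check: 701 · 881 = 617581.

701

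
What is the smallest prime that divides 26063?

26063 is odd.
Digit sum 17, not divisible by 3.
Ends in 3: not divisible by 5.
7: 26063 = 7·3723 + 2
11: 26063 = 11·2369 + 4
13: 26063 = 13·2004 + 11
17: 26063 = 17·1533 + 2
19: 26063 = 19·1371 + 14
23: 26063 = 23·1133 + 4
29: 26063 = 29·898 + 21
31: 26063 = 31·840 + 23
37: 26063 = 37·704 + 15
41: 26063 = 41·635 + 28
43: 26063 = 43·606 + 5
47: 26063 = 47·554 + 25
53: 26063 = 53·491 + 40
59: 26063 = 59·441 + 44
61: 26063 = 61·427 + 16
67: 26063 = 67·389

67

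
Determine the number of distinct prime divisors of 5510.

4

5510 = 2 · 2755
2755 = 5 · 551
551 = 19 · 29
5510 = 2 · 5 · 19 · 29, which has 4 distinct prime factors.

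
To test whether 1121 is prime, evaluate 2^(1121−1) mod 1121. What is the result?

833

2^1 ≡ 2 (mod 1121)
2^2 ≡ 2^2 = 4 ≡ 4 (mod 1121)
2^4 ≡ 4^2 = 16 ≡ 16 (mod 1121)
2^8 ≡ 16^2 = 256 ≡ 256 (mod 1121)
2^16 ≡ 256^2 = 65536 ≡ 518 (mod 1121)
2^32 ≡ 518^2 = 268324 ≡ 405 (mod 1121)
2^64 ≡ 405^2 = 164025 ≡ 359 (mod 1121)
2^128 ≡ 359^2 = 128881 ≡ 1087 (mod 1121)
2^256 ≡ 1087^2 = 1181569 ≡ 35 (mod 1121)
2^512 ≡ 35^2 = 1225 ≡ 104 (mod 1121)
2^1024 ≡ 104^2 = 10816 ≡ 727 (mod 1121)
1120 = 1024 + 64 + 32 in binary powers of 2.
So 2^1120 ≡ 727 · 359 · 405 ≡ 833 (mod 1121).
Since 833 ≠ 1, base 2 is a Fermat witness: 1121 is composite.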